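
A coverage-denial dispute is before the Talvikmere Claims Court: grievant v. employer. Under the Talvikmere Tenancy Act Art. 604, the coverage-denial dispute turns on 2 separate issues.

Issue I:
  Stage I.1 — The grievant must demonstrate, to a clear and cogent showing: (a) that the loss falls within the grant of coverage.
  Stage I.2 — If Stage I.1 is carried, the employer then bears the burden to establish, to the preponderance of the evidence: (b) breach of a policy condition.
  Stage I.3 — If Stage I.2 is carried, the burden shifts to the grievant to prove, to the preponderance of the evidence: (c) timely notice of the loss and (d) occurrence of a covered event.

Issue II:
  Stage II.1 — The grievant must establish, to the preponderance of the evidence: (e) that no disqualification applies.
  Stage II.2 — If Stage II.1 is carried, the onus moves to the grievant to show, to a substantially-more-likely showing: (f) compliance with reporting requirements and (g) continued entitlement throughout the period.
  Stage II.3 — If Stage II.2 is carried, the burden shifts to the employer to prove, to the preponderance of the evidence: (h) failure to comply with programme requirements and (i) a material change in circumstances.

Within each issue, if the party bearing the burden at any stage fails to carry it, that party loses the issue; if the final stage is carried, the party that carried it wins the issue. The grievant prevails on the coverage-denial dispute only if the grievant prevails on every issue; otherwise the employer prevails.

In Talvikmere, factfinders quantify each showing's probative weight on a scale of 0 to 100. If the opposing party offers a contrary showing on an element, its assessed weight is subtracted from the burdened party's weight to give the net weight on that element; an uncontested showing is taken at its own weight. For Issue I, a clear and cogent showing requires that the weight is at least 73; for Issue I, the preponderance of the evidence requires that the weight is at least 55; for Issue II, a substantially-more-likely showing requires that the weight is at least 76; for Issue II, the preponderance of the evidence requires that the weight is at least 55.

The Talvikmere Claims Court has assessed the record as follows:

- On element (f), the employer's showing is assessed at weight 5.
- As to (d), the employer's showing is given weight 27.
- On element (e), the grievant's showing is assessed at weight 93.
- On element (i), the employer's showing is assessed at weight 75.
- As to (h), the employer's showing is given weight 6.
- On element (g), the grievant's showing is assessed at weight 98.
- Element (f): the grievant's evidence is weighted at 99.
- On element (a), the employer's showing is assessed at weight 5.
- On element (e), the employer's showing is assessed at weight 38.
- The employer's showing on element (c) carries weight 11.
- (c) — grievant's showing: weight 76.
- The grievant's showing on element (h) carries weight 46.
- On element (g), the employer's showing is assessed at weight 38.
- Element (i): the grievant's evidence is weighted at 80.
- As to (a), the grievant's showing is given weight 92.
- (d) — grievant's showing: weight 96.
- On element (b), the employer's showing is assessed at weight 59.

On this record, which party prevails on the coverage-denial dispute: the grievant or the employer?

employer

— Issue I —
At Stage I.1 the grievant must meet a clear and cogent showing (weight is at least 73): on (a) the weight is 92 less the opposing 5 gives net 87, ≥ 73, so (a) meets the standard.
  All elements met. The burden passes to the employer.
At Stage I.2 the employer must meet the preponderance of the evidence (weight is at least 55): on (b) the weight is 59, which does reach 55, so (b) meets the standard.
  Stage I.2 carried; the burden shifts to the grievant.
At Stage I.3 the grievant must meet the preponderance of the evidence (weight is at least 55): on (c) the weight is 76 less the opposing 11 gives net 65, which does reach 55, so (c) meets the standard; on (d) the weight is 96 less the opposing 27 gives net 69, which does reach 55, so (d) meets the standard.
  Stage I.3 carried; the final stage is satisfied.
Every stage carried; the grievant prevails on this issue.
— Issue II —
Stage II.1 (grievant, the preponderance of the evidence, weight is at least 55): (e) net 93−38=55 ≥ 55 — meets.
  All elements met. The grievant retains the burden for Stage II.2.
Stage II.2 (grievant, a substantially-more-likely showing, weight is at least 76): (f) net 99−5=94 ≥ 76 — meets; (g) net 98−38=60 < 76 — fails.
  The grievant does not carry Stage II.2.
So the employer prevails on this issue.
Per-issue: Issue I → grievant; Issue II → employer. The grievant must prevail on every issue; overall, the employer prevails.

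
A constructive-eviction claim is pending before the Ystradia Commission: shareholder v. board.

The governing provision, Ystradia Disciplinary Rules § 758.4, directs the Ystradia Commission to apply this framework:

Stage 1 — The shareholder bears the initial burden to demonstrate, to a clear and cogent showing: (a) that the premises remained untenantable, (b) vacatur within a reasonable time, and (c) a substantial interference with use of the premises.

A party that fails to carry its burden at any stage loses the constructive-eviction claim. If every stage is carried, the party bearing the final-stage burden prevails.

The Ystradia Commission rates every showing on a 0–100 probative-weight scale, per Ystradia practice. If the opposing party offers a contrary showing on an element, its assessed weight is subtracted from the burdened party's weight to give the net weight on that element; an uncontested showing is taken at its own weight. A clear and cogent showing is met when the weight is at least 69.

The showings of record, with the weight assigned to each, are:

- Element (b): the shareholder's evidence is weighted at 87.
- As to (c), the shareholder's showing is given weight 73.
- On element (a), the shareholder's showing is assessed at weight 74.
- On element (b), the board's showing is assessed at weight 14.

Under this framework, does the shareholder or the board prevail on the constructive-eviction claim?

shareholder

Stage 1 (shareholder, a clear and cogent showing, weight is at least 69): (a) 74 ≥ 69 — meets; (b) net 87−14=73 ≥ 69 — meets; (c) 73 ≥ 69 — meets.
  Stage 1 carried; the final stage is satisfied.
With every stage satisfied, the shareholder prevails.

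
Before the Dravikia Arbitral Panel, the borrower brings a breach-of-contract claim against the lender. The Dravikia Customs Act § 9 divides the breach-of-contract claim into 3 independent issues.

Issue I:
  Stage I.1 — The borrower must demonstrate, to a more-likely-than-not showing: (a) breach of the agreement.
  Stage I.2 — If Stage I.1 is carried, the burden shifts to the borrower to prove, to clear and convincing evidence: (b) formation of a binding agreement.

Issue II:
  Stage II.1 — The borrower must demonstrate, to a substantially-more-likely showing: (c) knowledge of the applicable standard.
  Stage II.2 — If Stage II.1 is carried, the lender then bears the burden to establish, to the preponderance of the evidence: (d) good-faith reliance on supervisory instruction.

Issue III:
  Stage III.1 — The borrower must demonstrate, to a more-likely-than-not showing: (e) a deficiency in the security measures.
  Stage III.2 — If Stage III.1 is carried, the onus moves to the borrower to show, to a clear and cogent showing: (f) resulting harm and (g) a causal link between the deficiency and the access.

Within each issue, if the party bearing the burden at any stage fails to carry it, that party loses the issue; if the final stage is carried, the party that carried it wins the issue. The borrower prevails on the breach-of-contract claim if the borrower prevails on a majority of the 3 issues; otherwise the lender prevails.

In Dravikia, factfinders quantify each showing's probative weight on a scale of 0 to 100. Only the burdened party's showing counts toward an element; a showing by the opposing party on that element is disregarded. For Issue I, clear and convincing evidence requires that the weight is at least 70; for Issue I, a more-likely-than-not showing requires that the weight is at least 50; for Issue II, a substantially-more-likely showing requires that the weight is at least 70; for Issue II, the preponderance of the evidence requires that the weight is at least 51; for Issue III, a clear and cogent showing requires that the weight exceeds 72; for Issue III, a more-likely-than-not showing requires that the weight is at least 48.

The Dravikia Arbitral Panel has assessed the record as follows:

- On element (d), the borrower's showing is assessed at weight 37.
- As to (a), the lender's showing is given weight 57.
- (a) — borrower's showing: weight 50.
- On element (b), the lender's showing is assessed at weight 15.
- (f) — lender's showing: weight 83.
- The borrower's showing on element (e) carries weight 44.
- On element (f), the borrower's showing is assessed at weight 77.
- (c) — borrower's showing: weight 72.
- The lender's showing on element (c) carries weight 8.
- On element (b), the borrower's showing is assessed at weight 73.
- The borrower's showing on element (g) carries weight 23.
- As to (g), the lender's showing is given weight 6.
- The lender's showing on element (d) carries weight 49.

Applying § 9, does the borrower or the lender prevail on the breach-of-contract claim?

borrower

— Issue I —
At Stage I.1 the borrower must meet a more-likely-than-not showing (weight is at least 50): on (a) the weight is 50 (the lender's 57 is given no effect), which does reach 50, so (a) meets the standard.
  Stage I.1 carried; the burden remains with the borrower.
At Stage I.2 the borrower must meet clear and convincing evidence (weight is at least 70): on (b) the weight is 73 (the lender's 15 is given no effect), which does reach 70, so (b) meets the standard.
  All elements met at the final stage.
Every stage carried; the borrower prevails on this issue.
— Issue II —
Stage II.1 (borrower, a substantially-more-likely showing, weight is at least 70): (c) 72 (lender's 8 disregarded) ≥ 70 — meets.
  All elements met. The burden passes to the lender.
Stage II.2 (lender, the preponderance of the evidence, weight is at least 51): (d) 49 (borrower's 37 disregarded) < 51 — fails.
  Stage II.2 not carried; the lender fails its burden.
The borrower prevails on this issue.
— Issue III —
Stage III.1 (borrower, a more-likely-than-not showing, weight is at least 48): (e) 44 < 48 — fails.
  The borrower does not carry Stage III.1.
The lender prevails on this issue.
Per-issue: Issue I → borrower; Issue II → borrower; Issue III → lender. The borrower must prevail on a majority of issues; overall, the borrower prevails.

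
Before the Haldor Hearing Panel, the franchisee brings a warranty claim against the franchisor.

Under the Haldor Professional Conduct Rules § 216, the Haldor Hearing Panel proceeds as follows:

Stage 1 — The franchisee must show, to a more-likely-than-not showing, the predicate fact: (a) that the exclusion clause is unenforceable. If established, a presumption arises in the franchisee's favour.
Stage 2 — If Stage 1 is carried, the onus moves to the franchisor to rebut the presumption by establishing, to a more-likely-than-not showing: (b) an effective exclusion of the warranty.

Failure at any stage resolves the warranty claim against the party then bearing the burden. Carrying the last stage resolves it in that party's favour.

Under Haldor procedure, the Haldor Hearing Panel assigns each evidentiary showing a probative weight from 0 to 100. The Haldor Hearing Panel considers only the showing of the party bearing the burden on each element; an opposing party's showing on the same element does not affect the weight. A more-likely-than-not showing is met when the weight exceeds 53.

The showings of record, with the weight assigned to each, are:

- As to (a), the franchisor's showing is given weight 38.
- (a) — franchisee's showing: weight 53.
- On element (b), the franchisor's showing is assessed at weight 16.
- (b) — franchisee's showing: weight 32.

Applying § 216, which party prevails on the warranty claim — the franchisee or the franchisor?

Stage 1 — burden on franchisee; standard: a more-likely-than-not showing (weight exceeds 53).
    (a): 53 (franchisor's 38 disregarded) ≤ 53 [not met]
  Stage 1 not carried; the franchisee fails its burden.
So the franchisor prevails.

franchisor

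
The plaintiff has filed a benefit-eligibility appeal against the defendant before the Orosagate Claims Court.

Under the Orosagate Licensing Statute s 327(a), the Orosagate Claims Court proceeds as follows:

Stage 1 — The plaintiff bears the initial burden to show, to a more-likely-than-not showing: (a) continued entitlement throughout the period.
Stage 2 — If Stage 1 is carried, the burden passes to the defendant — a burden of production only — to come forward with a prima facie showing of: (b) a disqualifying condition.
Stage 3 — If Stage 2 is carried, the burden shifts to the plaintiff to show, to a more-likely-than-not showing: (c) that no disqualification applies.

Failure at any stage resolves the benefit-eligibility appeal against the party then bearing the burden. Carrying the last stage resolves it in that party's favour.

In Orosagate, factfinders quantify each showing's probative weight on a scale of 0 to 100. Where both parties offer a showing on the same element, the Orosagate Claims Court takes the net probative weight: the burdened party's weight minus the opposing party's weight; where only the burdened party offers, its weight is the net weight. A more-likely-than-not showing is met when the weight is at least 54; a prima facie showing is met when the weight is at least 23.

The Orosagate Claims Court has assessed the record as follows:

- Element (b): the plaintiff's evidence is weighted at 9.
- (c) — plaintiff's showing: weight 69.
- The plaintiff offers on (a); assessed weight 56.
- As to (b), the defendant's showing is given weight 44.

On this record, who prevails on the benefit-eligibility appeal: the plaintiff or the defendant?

plaintiff

At Stage 1 the plaintiff must meet a more-likely-than-not showing (weight is at least 54): on (a) the weight is 56, which does reach 54, so (a) meets the standard.
  All elements met. The burden passes to the defendant.
At Stage 2 the defendant must meet a prima facie showing (weight is at least 23): on (b) the weight is 44 less the opposing 9 gives net 35, ≥ 23, so (b) meets the standard.
  All elements met. The burden passes to the plaintiff.
At Stage 3 the plaintiff must meet a more-likely-than-not showing (weight is at least 54): on (c) the weight is 69, ≥ 54, so (c) meets the standard.
  All elements met at the final stage.
With every stage satisfied, the plaintiff prevails.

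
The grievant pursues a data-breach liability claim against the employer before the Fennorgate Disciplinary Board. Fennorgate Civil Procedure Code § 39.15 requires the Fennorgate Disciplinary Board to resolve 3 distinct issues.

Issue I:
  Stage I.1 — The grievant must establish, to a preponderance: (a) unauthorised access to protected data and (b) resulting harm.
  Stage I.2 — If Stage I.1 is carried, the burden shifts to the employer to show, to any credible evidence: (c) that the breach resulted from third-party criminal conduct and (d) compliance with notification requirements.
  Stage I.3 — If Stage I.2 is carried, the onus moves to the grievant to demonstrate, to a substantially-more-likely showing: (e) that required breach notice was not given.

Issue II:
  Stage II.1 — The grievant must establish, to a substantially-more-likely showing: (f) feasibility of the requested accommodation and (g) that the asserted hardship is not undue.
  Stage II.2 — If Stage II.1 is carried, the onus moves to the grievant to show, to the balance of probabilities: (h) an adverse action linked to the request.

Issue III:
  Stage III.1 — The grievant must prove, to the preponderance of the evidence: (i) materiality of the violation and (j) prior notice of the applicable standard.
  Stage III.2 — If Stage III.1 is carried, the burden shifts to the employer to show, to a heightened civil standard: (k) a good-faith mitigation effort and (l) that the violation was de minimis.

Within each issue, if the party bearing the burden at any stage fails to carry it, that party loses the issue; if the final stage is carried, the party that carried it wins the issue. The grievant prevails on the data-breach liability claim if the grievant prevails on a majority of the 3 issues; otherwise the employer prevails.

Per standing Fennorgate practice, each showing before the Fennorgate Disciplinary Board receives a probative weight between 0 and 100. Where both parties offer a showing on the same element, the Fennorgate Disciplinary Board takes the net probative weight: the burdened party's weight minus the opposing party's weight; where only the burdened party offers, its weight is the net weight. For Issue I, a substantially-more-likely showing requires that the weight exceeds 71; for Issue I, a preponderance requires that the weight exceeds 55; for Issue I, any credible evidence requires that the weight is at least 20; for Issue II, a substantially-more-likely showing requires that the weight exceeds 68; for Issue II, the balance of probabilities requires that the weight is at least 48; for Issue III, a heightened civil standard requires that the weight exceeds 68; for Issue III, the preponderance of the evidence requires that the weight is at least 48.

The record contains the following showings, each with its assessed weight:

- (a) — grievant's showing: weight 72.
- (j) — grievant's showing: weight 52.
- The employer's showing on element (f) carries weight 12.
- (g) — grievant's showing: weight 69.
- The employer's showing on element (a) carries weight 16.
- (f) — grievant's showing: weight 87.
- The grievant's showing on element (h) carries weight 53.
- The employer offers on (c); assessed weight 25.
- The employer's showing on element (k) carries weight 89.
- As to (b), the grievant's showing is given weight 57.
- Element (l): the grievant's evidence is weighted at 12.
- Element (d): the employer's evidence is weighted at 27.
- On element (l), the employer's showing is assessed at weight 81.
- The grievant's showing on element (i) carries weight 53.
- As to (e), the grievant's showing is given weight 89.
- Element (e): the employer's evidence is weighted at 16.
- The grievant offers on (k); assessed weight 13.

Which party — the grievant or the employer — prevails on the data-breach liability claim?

— Issue I —
Stage I.1 (grievant, a preponderance, weight exceeds 55): (a) net 72−16=56 > 55 — meets; (b) 57 > 55 — meets.
  The grievant carries Stage I.1; the employer now bears the burden.
Stage I.2 (employer, any credible evidence, weight is at least 20): (c) 25 ≥ 20 — meets; (d) 27 ≥ 20 — meets.
  Stage I.2 carried; the burden shifts to the grievant.
Stage I.3 (grievant, a substantially-more-likely showing, weight exceeds 71): (e) net 89−16=73 > 71 — meets.
  Stage I.3 carried; the final stage is satisfied.
All stages carried — the grievant prevails on this issue.
— Issue II —
Stage II.1 (grievant, a substantially-more-likely showing, weight exceeds 68): (f) net 87−12=75 > 68 — meets; (g) 69 > 68 — meets.
  All elements met. The grievant retains the burden for Stage II.2.
Stage II.2 (grievant, the balance of probabilities, weight is at least 48): (h) 53 ≥ 48 — meets.
  All elements met at the final stage.
With every stage satisfied, the grievant prevails on this issue.
— Issue III —
At Stage III.1 the grievant must meet the preponderance of the evidence (weight is at least 48): on (i) the weight is 53, ≥ 48, so (i) meets the standard; on (j) the weight is 52, ≥ 48, so (j) meets the standard.
  The grievant carries Stage III.1; the employer now bears the burden.
At Stage III.2 the employer must meet a heightened civil standard (weight exceeds 68): on (k) the weight is 89 less the opposing 13 gives net 76, > 68, so (k) meets the standard; on (l) the weight is 81 less the opposing 12 gives net 69, > 68, so (l) meets the standard.
  The employer carries the last stage.
With every stage satisfied, the employer prevails on this issue.
Per-issue: Issue I → grievant; Issue II → grievant; Issue III → employer. The grievant must prevail on a majority of issues; overall, the grievant prevails.

grievant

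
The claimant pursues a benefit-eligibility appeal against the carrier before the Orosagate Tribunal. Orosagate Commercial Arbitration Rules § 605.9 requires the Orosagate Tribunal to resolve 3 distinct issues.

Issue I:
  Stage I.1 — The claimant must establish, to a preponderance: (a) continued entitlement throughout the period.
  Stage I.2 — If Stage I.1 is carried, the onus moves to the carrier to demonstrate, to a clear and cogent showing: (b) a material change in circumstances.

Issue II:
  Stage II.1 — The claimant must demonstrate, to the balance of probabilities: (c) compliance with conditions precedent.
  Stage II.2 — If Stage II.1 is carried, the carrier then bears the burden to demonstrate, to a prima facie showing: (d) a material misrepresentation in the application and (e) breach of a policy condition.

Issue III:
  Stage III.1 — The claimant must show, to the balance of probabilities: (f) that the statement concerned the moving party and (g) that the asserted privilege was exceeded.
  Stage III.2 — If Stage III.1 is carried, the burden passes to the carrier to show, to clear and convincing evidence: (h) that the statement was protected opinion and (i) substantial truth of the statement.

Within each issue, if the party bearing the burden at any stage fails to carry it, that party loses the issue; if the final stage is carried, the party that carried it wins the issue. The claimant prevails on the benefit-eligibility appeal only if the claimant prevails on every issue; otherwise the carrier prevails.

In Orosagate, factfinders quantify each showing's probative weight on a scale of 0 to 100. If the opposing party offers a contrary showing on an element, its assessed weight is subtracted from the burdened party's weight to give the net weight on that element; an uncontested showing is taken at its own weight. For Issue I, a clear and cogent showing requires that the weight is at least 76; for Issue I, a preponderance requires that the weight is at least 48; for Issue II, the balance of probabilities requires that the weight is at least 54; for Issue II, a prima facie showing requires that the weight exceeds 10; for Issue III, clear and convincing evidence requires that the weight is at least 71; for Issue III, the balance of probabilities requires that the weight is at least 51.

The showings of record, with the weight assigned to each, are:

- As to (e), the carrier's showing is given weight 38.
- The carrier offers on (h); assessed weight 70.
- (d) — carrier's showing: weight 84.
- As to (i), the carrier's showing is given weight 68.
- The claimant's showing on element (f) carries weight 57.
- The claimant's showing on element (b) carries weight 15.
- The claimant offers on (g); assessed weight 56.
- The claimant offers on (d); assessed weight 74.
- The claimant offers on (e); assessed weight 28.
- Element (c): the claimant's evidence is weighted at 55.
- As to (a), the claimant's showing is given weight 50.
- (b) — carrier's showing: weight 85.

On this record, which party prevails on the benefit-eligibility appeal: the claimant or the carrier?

— Issue I —
Stage I.1 (claimant, a preponderance, weight is at least 48): (a) 50 ≥ 48 — meets.
  Stage I.1 is satisfied; the onus moves to the carrier.
Stage I.2 (carrier, a clear and cogent showing, weight is at least 76): (b) net 85−15=70 < 76 — fails.
  Not every element is met, so the carrier fails to carry Stage I.2.
So the claimant prevails on this issue.
— Issue II —
At Stage II.1 the claimant must meet the balance of probabilities (weight is at least 54): on (c) the weight is 55, ≥ 54, so (c) meets the standard.
  The claimant carries Stage II.1; the carrier now bears the burden.
At Stage II.2 the carrier must meet a prima facie showing (weight exceeds 10): on (d) the weight is 84 less the opposing 74 gives net 10, ≤ 10, so (d) does not meet the standard; on (e) the weight is 38 less the opposing 28 gives net 10, ≤ 10, so (e) does not meet the standard.
  The carrier does not carry Stage II.2.
The claimant prevails on this issue.
— Issue III —
Stage III.1 (claimant, the balance of probabilities, weight is at least 51): (f) 57 ≥ 51 — meets; (g) 56 ≥ 51 — meets.
  All elements met. The burden passes to the carrier.
Stage III.2 (carrier, clear and convincing evidence, weight is at least 71): (h) 70 < 71 — fails; (i) 68 < 71 — fails.
  Not every element is met, so the carrier fails to carry Stage III.2.
The analysis ends at Stage III.2; the claimant prevails on this issue.
Per-issue: Issue I → claimant; Issue II → claimant; Issue III → claimant. The claimant must prevail on every issue; overall, the claimant prevails.

claimant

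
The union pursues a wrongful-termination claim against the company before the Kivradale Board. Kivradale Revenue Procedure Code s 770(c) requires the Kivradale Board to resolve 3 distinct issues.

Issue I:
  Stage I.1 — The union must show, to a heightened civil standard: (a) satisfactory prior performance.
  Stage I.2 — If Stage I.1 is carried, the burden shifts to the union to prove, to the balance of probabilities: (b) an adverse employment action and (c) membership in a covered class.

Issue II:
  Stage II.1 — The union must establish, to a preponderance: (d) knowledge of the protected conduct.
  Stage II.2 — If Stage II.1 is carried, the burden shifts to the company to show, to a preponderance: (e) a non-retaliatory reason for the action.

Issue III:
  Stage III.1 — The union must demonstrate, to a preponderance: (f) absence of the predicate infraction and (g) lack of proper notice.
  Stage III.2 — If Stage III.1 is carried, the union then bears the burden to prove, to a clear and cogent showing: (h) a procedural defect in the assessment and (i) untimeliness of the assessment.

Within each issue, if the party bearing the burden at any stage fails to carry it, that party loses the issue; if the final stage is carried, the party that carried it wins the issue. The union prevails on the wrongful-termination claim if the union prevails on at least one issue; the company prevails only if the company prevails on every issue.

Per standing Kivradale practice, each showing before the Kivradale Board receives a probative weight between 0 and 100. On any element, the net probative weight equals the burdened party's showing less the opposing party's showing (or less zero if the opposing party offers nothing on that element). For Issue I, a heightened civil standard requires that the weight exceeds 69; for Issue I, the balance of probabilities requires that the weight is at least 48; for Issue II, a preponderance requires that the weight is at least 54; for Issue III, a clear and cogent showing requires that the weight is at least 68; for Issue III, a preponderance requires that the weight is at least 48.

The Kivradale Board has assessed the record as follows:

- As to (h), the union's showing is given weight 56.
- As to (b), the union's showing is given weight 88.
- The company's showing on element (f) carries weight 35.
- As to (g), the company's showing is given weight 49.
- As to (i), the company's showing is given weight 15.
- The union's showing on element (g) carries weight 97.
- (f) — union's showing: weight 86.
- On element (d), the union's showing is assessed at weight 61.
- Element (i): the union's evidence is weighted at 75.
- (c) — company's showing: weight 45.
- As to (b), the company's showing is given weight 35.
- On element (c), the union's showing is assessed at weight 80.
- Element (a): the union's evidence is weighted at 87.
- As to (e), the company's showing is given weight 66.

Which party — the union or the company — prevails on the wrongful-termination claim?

— Issue I —
Stage I.1 (union, a heightened civil standard, weight exceeds 69): (a) 87 > 69 — meets.
  All elements met. The union retains the burden for Stage I.2.
Stage I.2 (union, the balance of probabilities, weight is at least 48): (b) net 88−35=53 ≥ 48 — meets; (c) net 80−45=35 < 48 — fails.
  The union does not carry Stage I.2.
The analysis ends at Stage I.2; the company prevails on this issue.
— Issue II —
Stage II.1 — burden on union; standard: a preponderance (weight is at least 54).
    (d): 61 ≥ 54 [met]
  Stage II.1 carried; the burden shifts to the company.
Stage II.2 — burden on company; standard: a preponderance (weight is at least 54).
    (e): 66 ≥ 54 [met]
  The company carries the last stage.
Every stage carried; the company prevails on this issue.
— Issue III —
At Stage III.1 the union must meet a preponderance (weight is at least 48): on (f) the weight is 86 less the opposing 35 gives net 51, ≥ 48, so (f) meets the standard; on (g) the weight is 97 less the opposing 49 gives net 48, which does reach 48, so (g) meets the standard.
  Stage III.1 carried; the burden remains with the union.
At Stage III.2 the union must meet a clear and cogent showing (weight is at least 68): on (h) the weight is 56, which does not reach 68, so (h) does not meet the standard; on (i) the weight is 75 less the opposing 15 gives net 60, < 68, so (i) does not meet the standard.
  Stage III.2 not carried; the union fails its burden.
The analysis ends at Stage III.2; the company prevails on this issue.
Per-issue: Issue I → company; Issue II → company; Issue III → company. The union must prevail on at least one issue; overall, the company prevails.

company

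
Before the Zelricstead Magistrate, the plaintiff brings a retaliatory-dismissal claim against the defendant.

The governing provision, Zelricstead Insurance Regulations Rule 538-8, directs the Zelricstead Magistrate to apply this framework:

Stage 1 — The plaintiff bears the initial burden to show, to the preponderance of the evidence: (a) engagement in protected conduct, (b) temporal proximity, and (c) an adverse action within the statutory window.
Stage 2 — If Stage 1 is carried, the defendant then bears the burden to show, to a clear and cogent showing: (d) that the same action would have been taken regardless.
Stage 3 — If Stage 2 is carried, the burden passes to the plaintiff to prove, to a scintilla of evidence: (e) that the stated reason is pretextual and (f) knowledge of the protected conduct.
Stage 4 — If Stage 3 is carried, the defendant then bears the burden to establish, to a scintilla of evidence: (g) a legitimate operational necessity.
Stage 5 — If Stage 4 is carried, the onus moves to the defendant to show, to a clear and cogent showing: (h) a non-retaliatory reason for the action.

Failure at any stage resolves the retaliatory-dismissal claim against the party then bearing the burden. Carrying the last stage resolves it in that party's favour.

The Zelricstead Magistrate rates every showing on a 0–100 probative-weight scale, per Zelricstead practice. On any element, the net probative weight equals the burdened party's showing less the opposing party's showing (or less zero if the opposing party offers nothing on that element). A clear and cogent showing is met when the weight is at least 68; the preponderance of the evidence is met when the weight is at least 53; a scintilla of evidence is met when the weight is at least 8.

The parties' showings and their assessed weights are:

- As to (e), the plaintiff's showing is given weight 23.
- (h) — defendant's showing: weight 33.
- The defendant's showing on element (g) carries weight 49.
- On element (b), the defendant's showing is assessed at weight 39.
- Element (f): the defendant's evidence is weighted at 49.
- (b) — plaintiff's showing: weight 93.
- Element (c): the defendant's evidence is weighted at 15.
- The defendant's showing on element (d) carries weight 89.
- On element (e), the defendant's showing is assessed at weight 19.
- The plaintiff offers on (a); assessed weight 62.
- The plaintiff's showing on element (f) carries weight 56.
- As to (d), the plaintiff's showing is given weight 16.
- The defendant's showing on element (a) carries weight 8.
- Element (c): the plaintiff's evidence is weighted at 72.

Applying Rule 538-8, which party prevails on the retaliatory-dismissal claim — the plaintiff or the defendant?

At Stage 1 the plaintiff must meet the preponderance of the evidence (weight is at least 53): on (a) the weight is 62 less the opposing 8 gives net 54, which does reach 53, so (a) meets the standard; on (b) the weight is 93 less the opposing 39 gives net 54, which does reach 53, so (b) meets the standard; on (c) the weight is 72 less the opposing 15 gives net 57, ≥ 53, so (c) meets the standard.
  All elements met. The burden passes to the defendant.
At Stage 2 the defendant must meet a clear and cogent showing (weight is at least 68): on (d) the weight is 89 less the opposing 16 gives net 73, ≥ 68, so (d) meets the standard.
  The defendant carries Stage 2; the plaintiff now bears the burden.
At Stage 3 the plaintiff must meet a scintilla of evidence (weight is at least 8): on (e) the weight is 23 less the opposing 19 gives net 4, which does not reach 8, so (e) does not meet the standard; on (f) the weight is 56 less the opposing 49 gives net 7, < 8, so (f) does not meet the standard.
  Not every element is met, so the plaintiff fails to carry Stage 3.
So the defendant prevails.

defendant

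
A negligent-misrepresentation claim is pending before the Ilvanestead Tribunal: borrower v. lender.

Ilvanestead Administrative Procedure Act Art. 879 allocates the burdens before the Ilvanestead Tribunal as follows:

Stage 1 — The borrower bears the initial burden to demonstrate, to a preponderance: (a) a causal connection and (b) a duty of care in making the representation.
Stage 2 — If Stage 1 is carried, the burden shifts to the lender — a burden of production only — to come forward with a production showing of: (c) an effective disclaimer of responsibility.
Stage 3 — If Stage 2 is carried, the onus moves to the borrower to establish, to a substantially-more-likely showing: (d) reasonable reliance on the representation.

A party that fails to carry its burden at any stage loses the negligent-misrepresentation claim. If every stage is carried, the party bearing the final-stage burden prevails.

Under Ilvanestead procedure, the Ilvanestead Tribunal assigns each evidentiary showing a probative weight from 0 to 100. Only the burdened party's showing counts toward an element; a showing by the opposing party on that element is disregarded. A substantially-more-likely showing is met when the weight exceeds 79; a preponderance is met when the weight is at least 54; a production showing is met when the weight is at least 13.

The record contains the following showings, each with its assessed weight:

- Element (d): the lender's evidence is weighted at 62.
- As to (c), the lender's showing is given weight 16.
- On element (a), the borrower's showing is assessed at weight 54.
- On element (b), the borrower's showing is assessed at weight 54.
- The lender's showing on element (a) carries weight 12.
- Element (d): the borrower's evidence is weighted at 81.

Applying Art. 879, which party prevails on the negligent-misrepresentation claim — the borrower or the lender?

borrower

Stage 1 — burden on borrower; standard: a preponderance (weight is at least 54).
    (a): 54 (lender's 12 disregarded) ≥ 54 [met]
    (b): 54 ≥ 54 [met]
  The borrower carries Stage 1; the lender now bears the burden.
Stage 2 — burden on lender; standard: a production showing (weight is at least 13).
    (c): 16 ≥ 13 [met]
  Stage 2 carried; the burden shifts to the borrower.
Stage 3 — burden on borrower; standard: a substantially-more-likely showing (weight exceeds 79).
    (d): 81 (lender's 62 disregarded) > 79 [met]
  The borrower carries the last stage.
All stages carried — the borrower prevails.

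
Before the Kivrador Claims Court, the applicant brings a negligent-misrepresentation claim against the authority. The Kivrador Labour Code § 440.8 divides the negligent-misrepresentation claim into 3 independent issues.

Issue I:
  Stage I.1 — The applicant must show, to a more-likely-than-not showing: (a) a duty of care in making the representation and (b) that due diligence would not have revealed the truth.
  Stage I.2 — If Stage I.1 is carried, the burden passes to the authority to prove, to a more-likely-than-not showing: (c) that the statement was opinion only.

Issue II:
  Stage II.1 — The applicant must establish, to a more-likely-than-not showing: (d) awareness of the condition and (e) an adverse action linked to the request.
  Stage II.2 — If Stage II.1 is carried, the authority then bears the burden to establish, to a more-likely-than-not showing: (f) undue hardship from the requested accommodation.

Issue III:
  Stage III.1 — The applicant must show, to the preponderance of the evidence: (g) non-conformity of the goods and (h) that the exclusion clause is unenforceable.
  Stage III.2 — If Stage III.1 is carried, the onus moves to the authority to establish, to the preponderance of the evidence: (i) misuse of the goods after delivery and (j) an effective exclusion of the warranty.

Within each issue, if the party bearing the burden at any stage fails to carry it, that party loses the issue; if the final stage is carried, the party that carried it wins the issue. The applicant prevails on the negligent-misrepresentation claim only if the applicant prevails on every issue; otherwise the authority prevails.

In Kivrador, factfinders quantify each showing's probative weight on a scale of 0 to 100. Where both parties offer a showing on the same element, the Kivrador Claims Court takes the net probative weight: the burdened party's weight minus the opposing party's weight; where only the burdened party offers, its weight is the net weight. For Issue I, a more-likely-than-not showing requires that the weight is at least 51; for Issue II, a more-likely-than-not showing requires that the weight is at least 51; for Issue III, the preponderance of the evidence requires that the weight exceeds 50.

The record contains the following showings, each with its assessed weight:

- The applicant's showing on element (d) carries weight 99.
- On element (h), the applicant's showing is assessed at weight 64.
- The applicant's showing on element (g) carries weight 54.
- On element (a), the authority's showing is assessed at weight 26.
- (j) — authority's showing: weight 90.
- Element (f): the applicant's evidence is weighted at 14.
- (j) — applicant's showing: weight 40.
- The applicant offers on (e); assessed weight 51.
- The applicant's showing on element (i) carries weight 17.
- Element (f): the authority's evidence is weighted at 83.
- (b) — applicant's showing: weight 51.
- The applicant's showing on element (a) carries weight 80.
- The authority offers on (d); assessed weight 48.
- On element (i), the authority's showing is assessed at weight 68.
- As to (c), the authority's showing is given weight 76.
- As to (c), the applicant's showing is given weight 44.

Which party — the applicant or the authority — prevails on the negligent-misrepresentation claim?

authority

— Issue I —
At Stage I.1 the applicant must meet a more-likely-than-not showing (weight is at least 51): on (a) the weight is 80 less the opposing 26 gives net 54, ≥ 51, so (a) meets the standard; on (b) the weight is 51, which does reach 51, so (b) meets the standard.
  The applicant carries Stage I.1; the authority now bears the burden.
At Stage I.2 the authority must meet a more-likely-than-not showing (weight is at least 51): on (c) the weight is 76 less the opposing 44 gives net 32, < 51, so (c) does not meet the standard.
  Stage I.2 not carried; the authority fails its burden.
The applicant prevails on this issue.
— Issue II —
At Stage II.1 the applicant must meet a more-likely-than-not showing (weight is at least 51): on (d) the weight is 99 less the opposing 48 gives net 51, ≥ 51, so (d) meets the standard; on (e) the weight is 51, ≥ 51, so (e) meets the standard.
  The applicant carries Stage II.1; the authority now bears the burden.
At Stage II.2 the authority must meet a more-likely-than-not showing (weight is at least 51): on (f) the weight is 83 less the opposing 14 gives net 69, ≥ 51, so (f) meets the standard.
  All elements met at the final stage.
All stages carried — the authority prevails on this issue.
— Issue III —
Stage III.1 — burden on applicant; standard: the preponderance of the evidence (weight exceeds 50).
    (g): 54 > 50 [met]
    (h): 64 > 50 [met]
  All elements met. The burden passes to the authority.
Stage III.2 — burden on authority; standard: the preponderance of the evidence (weight exceeds 50).
    (i): 68 − 17 = 51 > 50 [met]
    (j): 90 − 40 = 50 ≤ 50 [not met]
  The authority does not carry Stage III.2.
The analysis ends at Stage III.2; the applicant prevails on this issue.
Per-issue: Issue I → applicant; Issue II → authority; Issue III → applicant. The applicant must prevail on every issue; overall, the authority prevails.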